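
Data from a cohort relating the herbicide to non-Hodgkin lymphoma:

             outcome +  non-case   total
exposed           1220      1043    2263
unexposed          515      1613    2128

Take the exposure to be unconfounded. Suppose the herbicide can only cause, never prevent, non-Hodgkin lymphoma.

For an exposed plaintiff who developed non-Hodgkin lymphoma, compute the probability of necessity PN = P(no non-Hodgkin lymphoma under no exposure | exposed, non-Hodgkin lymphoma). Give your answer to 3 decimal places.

PN ≈ 0.551

p₁ = P(outcome | exposed) = 1220/2263 = 0.53911
p₀ = P(outcome | unexposed) = 515/2128 = 0.24201
Under exogeneity and monotonicity, PN = (p₁ − p₀)/p₁.
PN = (0.53911 − 0.24201) / 0.53911 ≈ 0.5511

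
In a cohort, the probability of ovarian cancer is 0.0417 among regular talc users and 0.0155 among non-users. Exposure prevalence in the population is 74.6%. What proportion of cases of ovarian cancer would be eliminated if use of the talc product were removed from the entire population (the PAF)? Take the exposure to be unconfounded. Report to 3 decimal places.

Let p₁ = 0.0417, p₀ = 0.0155.
Overall risk P(Y=1) = π·p₁ + (1−π)·p₀ = 0.746×0.0417 + 0.254×0.0155 = 0.035045.
Under exogeneity, PAF = [P(Y=1) − p₀] / P(Y=1).
PAF = (0.035045 − 0.0155) / 0.035045 ≈ 0.5577

PAF ≈ 0.558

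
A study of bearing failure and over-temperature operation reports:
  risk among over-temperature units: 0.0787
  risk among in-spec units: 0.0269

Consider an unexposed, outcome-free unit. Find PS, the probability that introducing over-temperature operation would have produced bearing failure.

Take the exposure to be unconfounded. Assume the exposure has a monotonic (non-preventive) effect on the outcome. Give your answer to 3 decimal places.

Let p₁ = 0.0787, p₀ = 0.0269.
Under exogeneity and monotonicity, PS = (p₁ − p₀) / (1 − p₀).
PS = (0.0787 − 0.0269) / (1 − 0.0269) = 0.0518 / 0.9731 ≈ 0.0532

PS ≈ 0.053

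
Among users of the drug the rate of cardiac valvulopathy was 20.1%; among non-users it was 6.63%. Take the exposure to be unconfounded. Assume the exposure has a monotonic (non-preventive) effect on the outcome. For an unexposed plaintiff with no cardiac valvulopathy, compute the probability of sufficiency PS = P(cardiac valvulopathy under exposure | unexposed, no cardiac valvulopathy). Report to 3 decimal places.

p₁ = 0.201, p₀ = 0.0663.
Under exogeneity and monotonicity, PS = (p₁ − p₀) / (1 − p₀).
PS = (0.201 − 0.0663) / (1 − 0.0663) = 0.1347 / 0.9337 ≈ 0.1443

PS ≈ 0.144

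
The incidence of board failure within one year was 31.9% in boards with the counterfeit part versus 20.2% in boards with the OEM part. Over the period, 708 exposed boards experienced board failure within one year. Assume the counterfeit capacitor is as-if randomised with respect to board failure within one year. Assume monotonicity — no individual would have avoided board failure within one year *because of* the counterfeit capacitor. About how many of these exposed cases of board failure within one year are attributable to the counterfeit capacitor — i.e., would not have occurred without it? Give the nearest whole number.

about 260 cases

p₁ = 0.319, p₀ = 0.202.
PN = (p₁ − p₀)/p₁ = (0.319 − 0.202) / 0.319 ≈ 0.36677.
Attributable cases ≈ PN × (exposed cases) = 0.36677 × 708 ≈ 259.67.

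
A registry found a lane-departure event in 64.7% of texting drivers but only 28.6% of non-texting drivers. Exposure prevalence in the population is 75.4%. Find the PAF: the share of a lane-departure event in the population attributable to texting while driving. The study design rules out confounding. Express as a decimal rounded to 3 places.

p₁ = 0.647, p₀ = 0.286.
Overall risk P(Y=1) = π·p₁ + (1−π)·p₀ = 0.754×0.647 + 0.246×0.286 = 0.55819.
Under exogeneity, PAF = [P(Y=1) − p₀] / P(Y=1).
PAF = (0.55819 − 0.286) / 0.55819 ≈ 0.4876

PAF ≈ 0.488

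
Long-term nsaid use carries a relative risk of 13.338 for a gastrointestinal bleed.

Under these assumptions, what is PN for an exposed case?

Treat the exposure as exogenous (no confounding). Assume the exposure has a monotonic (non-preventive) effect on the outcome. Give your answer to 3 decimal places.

PN ≈ 0.925

Under exogeneity and monotonicity, PN = (RR − 1) / RR = 1 − 1/RR.
PN = (13.338 − 1) / 13.338 = 12.34 / 13.338 ≈ 0.9250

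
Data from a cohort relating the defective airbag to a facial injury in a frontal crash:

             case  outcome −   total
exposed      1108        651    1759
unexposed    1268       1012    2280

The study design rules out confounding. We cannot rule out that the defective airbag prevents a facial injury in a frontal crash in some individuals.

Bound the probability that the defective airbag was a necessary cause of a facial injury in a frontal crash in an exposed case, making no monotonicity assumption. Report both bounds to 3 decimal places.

p₁ = P(outcome | exposed) = 1108/1759 = 0.6299
p₀ = P(outcome | unexposed) = 1268/2280 = 0.55614
Under exogeneity alone the bounds on PN are max{0,(p₁−p₀)/p₁} ≤ PN ≤ min{1,(1−p₀)/p₁}.
  lower = (p₁ − p₀)/p₁ = 0.073763 / 0.6299 ≈ 0.1171
  upper = min{1, (1 − p₀)/p₁} = 0.44386 / 0.6299 ≈ 0.7046

0.117 ≤ PN ≤ 0.705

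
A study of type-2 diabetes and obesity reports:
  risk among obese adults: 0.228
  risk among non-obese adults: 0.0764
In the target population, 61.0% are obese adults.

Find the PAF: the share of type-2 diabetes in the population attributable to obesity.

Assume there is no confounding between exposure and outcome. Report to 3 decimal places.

Let p₁ = 0.228, p₀ = 0.0764.
Overall risk P(Y=1) = π·p₁ + (1−π)·p₀ = 0.61×0.228 + 0.39×0.0764 = 0.16888.
Under exogeneity, PAF = [P(Y=1) − p₀] / P(Y=1).
PAF = (0.16888 − 0.0764) / 0.16888 ≈ 0.5476

PAF ≈ 0.548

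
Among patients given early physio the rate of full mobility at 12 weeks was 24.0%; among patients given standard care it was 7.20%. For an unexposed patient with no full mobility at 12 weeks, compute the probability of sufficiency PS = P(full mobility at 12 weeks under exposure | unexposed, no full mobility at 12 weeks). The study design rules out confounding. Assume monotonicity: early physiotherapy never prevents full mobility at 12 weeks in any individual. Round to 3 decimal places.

p₁ = 0.24, p₀ = 0.072.
Under exogeneity and monotonicity, PS = (p₁ − p₀) / (1 − p₀).
PS = (0.24 − 0.072) / (1 − 0.072) = 0.168 / 0.928 ≈ 0.1810

PS ≈ 0.181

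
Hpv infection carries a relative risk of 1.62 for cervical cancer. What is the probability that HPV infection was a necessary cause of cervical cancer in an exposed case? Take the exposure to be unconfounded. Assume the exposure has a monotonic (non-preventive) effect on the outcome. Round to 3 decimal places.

PN ≈ 0.383

Under exogeneity and monotonicity, PN = (RR − 1) / RR = 1 − 1/RR.
PN = (1.62 − 1) / 1.62 = 0.62 / 1.62 ≈ 0.3827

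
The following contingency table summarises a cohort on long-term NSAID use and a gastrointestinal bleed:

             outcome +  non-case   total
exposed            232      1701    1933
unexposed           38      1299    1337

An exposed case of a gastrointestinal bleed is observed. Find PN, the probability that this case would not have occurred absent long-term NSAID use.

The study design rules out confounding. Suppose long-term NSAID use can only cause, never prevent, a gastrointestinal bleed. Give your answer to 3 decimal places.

PN ≈ 0.763

p₁ = P(outcome | exposed) = 232/1933 = 0.12002
p₀ = P(outcome | unexposed) = 38/1337 = 0.028422
Under exogeneity and monotonicity, PN = (p₁ − p₀) / p₁.
PN = (0.12002 − 0.028422) / 0.12002 = 0.091599 / 0.12002 ≈ 0.7632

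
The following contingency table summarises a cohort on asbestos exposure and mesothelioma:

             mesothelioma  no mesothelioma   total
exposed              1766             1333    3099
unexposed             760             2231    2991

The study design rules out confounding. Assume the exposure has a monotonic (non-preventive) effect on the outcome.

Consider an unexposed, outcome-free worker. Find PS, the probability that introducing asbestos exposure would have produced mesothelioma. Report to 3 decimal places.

PS ≈ 0.423

p₁ = P(outcome | exposed) = 1766/3099 = 0.56986
p₀ = P(outcome | unexposed) = 760/2991 = 0.2541
Under exogeneity and monotonicity, PS = (p₁ − p₀)/(1 − p₀).
PS = (0.56986 − 0.2541) / 0.7459 ≈ 0.4233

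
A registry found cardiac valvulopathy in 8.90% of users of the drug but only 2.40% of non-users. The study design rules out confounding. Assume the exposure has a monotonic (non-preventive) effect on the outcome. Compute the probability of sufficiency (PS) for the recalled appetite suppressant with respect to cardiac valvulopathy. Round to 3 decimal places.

PS ≈ 0.067

p₁ = 0.089, p₀ = 0.024.
Under exogeneity and monotonicity, PS = (p₁ − p₀) / (1 − p₀).
PS = (0.089 − 0.024) / (1 − 0.024) = 0.065 / 0.976 ≈ 0.0666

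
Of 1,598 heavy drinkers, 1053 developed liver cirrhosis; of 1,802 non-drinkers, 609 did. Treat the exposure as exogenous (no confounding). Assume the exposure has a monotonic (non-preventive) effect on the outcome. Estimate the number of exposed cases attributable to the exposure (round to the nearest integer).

about 513 cases

p₁ = P(outcome | exposed) = 1053/1598 = 0.65895
p₀ = P(outcome | unexposed) = 609/1802 = 0.33796
PN = (p₁ − p₀)/p₁ = (0.65895 − 0.33796) / 0.65895 ≈ 0.48713.
Attributable cases ≈ PN × (exposed cases) = 0.48713 × 1053 ≈ 512.94.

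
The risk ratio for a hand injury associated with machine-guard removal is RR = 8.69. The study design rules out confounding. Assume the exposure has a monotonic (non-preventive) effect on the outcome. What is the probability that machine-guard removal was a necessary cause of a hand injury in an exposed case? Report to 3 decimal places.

Under exogeneity and monotonicity, PN = (RR − 1) / RR = 1 − 1/RR.
PN = (8.69 − 1) / 8.69 = 7.69 / 8.69 ≈ 0.8849

PN ≈ 0.885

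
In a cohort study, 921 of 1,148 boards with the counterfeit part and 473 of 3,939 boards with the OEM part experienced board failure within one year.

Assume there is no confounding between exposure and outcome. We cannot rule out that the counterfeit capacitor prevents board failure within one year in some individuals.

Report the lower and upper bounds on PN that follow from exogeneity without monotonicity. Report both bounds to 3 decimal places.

p₁ = P(outcome | exposed) = 921/1148 = 0.80226
p₀ = P(outcome | unexposed) = 473/3939 = 0.12008
Under exogeneity alone the bounds on PN are max{0,(p₁−p₀)/p₁} ≤ PN ≤ min{1,(1−p₀)/p₁}.
  lower = (p₁ − p₀)/p₁ = 0.68218 / 0.80226 ≈ 0.8503
  upper = min{1, (1 − p₀)/p₁} = 0.87992 / 0.80226 ≈ 1.0968 → capped at 1

0.850 ≤ PN ≤ 1.000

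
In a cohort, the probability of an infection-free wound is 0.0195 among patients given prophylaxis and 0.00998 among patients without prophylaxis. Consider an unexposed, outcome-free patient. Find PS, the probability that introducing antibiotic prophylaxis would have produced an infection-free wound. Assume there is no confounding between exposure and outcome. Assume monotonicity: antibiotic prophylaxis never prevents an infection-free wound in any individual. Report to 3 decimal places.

PS ≈ 0.010

Let p₁ = 0.0195, p₀ = 0.00998.
Under exogeneity and monotonicity, PS = (p₁ − p₀) / (1 − p₀).
PS = (0.0195 − 0.00998) / (1 − 0.00998) = 0.00952 / 0.99002 ≈ 0.0096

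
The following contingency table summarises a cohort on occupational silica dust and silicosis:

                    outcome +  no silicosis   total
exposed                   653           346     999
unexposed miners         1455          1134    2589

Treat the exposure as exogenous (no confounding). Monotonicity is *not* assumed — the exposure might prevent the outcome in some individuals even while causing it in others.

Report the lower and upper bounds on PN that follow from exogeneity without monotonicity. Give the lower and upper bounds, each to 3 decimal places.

p₁ = P(outcome | exposed) = 653/999 = 0.65365
p₀ = P(outcome | unexposed) = 1455/2589 = 0.56199
Under exogeneity alone the bounds on PN are max{0,(p₁−p₀)/p₁} ≤ PN ≤ min{1,(1−p₀)/p₁}.
  lower = (p₁ − p₀)/p₁ = 0.091661 / 0.65365 ≈ 0.1402
  upper = min{1, (1 − p₀)/p₁} = 0.43801 / 0.65365 ≈ 0.6701

0.140 ≤ PN ≤ 0.670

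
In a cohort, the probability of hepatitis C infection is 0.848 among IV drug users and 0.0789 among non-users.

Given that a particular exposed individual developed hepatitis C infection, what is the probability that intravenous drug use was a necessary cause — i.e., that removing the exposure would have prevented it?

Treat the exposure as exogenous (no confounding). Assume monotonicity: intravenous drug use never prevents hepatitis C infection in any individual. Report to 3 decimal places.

Let p₁ = 0.848, p₀ = 0.0789.
Under exogeneity and monotonicity, PN = (p₁ − p₀) / p₁.
PN = (0.848 − 0.0789) / 0.848 = 0.7691 / 0.848 ≈ 0.9070

PN ≈ 0.907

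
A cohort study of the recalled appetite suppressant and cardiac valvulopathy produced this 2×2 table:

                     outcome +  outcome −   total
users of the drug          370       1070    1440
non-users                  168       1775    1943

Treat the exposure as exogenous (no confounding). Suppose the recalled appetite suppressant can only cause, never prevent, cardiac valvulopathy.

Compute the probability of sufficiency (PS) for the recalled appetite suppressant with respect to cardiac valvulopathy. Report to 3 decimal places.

PS ≈ 0.187

p₁ = P(outcome | exposed) = 370/1440 = 0.25694
p₀ = P(outcome | unexposed) = 168/1943 = 0.086464
Under exogeneity and monotonicity, PS = (p₁ − p₀)/(1 − p₀).
PS = (0.25694 − 0.086464) / 0.91354 ≈ 0.1866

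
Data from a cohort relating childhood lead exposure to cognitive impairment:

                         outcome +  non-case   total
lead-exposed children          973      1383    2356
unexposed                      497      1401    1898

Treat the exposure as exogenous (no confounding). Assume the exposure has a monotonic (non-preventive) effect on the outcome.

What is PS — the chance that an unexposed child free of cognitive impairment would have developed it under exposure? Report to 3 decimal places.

p₁ = P(outcome | exposed) = 973/2356 = 0.41299
p₀ = P(outcome | unexposed) = 497/1898 = 0.26185
Under exogeneity and monotonicity, PS = (p₁ − p₀) / (1 − p₀).
PS = (0.41299 − 0.26185) / (1 − 0.26185) = 0.15113 / 0.73815 ≈ 0.2047

PS ≈ 0.205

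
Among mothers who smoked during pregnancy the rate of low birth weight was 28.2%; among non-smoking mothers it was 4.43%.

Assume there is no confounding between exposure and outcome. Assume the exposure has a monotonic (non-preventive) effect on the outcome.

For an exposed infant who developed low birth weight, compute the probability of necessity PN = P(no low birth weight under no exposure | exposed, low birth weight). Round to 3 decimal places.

PN ≈ 0.843

p₁ = 0.282, p₀ = 0.0443.
Under exogeneity and monotonicity, PN = (p₁ − p₀) / p₁.
PN = (0.282 − 0.0443) / 0.282 = 0.2377 / 0.282 ≈ 0.8429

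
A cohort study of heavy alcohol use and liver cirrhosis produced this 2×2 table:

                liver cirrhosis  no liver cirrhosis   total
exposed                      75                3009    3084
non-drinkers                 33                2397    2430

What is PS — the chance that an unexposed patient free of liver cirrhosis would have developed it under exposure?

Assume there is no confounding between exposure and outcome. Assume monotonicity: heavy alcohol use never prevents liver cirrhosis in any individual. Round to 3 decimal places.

PS ≈ 0.011

p₁ = P(outcome | exposed) = 75/3084 = 0.024319
p₀ = P(outcome | unexposed) = 33/2430 = 0.01358
Under exogeneity and monotonicity, PS = (p₁ − p₀) / (1 − p₀).
PS = (0.024319 − 0.01358) / (1 − 0.01358) = 0.010739 / 0.98642 ≈ 0.0109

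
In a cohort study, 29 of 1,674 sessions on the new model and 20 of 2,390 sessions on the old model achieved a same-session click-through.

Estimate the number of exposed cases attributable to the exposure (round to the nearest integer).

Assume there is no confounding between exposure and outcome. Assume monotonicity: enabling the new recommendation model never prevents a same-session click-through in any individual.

about 15 cases

p₁ = P(outcome | exposed) = 29/1674 = 0.017324
p₀ = P(outcome | unexposed) = 20/2390 = 0.0083682
PN = (p₁ − p₀)/p₁ = (0.017324 − 0.0083682) / 0.017324 ≈ 0.51695.
Attributable cases ≈ PN × (exposed cases) = 0.51695 × 29 ≈ 14.99.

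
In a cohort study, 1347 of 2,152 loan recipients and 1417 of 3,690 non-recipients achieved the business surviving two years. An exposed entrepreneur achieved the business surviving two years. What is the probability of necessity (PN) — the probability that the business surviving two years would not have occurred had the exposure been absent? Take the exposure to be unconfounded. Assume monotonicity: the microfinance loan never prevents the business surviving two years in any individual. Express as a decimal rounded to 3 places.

p₁ = P(outcome | exposed) = 1347/2152 = 0.62593
p₀ = P(outcome | unexposed) = 1417/3690 = 0.38401
Under exogeneity and monotonicity, PN = (p₁ − p₀) / p₁.
PN = (0.62593 − 0.38401) / 0.62593 = 0.24192 / 0.62593 ≈ 0.3865

PN ≈ 0.386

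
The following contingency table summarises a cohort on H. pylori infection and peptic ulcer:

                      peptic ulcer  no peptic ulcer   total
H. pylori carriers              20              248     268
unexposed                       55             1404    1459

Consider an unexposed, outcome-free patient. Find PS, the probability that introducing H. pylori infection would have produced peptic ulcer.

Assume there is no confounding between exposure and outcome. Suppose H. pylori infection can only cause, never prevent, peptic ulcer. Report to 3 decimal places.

PS ≈ 0.038

p₁ = P(outcome | exposed) = 20/268 = 0.074627
p₀ = P(outcome | unexposed) = 55/1459 = 0.037697
Under exogeneity and monotonicity, PS = (p₁ − p₀)/(1 − p₀).
PS = (0.074627 − 0.037697) / 0.9623 ≈ 0.0384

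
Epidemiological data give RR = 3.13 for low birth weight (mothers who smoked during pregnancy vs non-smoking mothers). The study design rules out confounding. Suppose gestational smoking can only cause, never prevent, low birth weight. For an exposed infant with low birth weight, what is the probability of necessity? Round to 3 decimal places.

Under exogeneity and monotonicity, PN = (RR − 1) / RR = 1 − 1/RR.
PN = (3.13 − 1) / 3.13 = 2.13 / 3.13 ≈ 0.6805

PN ≈ 0.681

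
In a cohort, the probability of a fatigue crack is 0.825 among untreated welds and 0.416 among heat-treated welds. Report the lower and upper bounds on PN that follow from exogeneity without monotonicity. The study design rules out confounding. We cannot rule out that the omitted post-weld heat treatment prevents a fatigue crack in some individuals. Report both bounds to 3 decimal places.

0.496 ≤ PN ≤ 0.708

Let p₁ = 0.825, p₀ = 0.416.
Under exogeneity alone the bounds on PN are max{0,(p₁−p₀)/p₁} ≤ PN ≤ min{1,(1−p₀)/p₁}.
  lower = (p₁ − p₀)/p₁ = 0.409 / 0.825 ≈ 0.4958
  upper = min{1, (1 − p₀)/p₁} = 0.584 / 0.825 ≈ 0.7079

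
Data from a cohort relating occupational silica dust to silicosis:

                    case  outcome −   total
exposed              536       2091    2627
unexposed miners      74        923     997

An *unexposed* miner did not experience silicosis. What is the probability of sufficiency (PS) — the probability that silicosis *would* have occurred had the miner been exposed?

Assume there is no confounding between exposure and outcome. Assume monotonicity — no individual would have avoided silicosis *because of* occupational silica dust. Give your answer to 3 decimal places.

PS ≈ 0.140

p₁ = P(outcome | exposed) = 536/2627 = 0.20404
p₀ = P(outcome | unexposed) = 74/997 = 0.074223
Under exogeneity and monotonicity, PS = (p₁ − p₀) / (1 − p₀).
PS = (0.20404 − 0.074223) / (1 − 0.074223) = 0.12981 / 0.92578 ≈ 0.1402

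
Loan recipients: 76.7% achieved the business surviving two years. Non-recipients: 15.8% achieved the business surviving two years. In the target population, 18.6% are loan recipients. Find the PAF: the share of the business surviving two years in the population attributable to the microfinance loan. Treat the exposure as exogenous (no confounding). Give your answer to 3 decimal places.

PAF ≈ 0.418

p₁ = 0.767, p₀ = 0.158.
Overall risk P(Y=1) = π·p₁ + (1−π)·p₀ = 0.186×0.767 + 0.814×0.158 = 0.27127.
Under exogeneity, PAF = [P(Y=1) − p₀] / P(Y=1).
PAF = (0.27127 − 0.158) / 0.27127 ≈ 0.4176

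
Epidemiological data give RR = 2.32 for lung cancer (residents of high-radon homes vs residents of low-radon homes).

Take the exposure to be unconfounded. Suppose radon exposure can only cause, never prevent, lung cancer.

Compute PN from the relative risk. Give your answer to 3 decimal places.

PN ≈ 0.569

Under exogeneity and monotonicity, PN = (RR − 1) / RR = 1 − 1/RR.
PN = (2.32 − 1) / 2.32 = 1.32 / 2.32 ≈ 0.5690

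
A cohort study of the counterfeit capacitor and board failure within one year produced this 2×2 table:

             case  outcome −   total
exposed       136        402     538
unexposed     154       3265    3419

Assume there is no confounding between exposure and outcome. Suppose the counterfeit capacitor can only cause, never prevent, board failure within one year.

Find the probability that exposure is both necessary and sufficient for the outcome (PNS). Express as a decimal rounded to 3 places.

PNS ≈ 0.208

p₁ = P(outcome | exposed) = 136/538 = 0.25279
p₀ = P(outcome | unexposed) = 154/3419 = 0.045042
Under exogeneity and monotonicity, PNS = p₁ − p₀.
PNS = 0.25279 − 0.045042 = 0.20775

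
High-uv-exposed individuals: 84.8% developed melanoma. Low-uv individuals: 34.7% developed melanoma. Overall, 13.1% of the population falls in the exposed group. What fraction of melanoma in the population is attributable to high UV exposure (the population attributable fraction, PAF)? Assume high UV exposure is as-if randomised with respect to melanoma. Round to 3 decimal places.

p₁ = 0.848, p₀ = 0.347.
Overall risk P(Y=1) = π·p₁ + (1−π)·p₀ = 0.131×0.848 + 0.869×0.347 = 0.41263.
Under exogeneity, PAF = [P(Y=1) − p₀] / P(Y=1).
PAF = (0.41263 − 0.347) / 0.41263 ≈ 0.1591

PAF ≈ 0.159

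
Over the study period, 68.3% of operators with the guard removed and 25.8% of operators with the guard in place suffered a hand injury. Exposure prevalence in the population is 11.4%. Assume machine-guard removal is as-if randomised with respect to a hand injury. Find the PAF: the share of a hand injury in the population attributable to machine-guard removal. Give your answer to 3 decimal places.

PAF ≈ 0.158

p₁ = 0.683, p₀ = 0.258.
Overall risk P(Y=1) = π·p₁ + (1−π)·p₀ = 0.114×0.683 + 0.886×0.258 = 0.30645.
Under exogeneity, PAF = [P(Y=1) − p₀] / P(Y=1).
PAF = (0.30645 − 0.258) / 0.30645 ≈ 0.1581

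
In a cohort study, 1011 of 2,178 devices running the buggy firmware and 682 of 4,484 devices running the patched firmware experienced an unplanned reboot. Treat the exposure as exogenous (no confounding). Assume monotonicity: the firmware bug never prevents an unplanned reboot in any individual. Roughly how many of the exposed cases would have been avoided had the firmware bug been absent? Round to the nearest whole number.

p₁ = P(outcome | exposed) = 1011/2178 = 0.46419
p₀ = P(outcome | unexposed) = 682/4484 = 0.1521
PN = (p₁ − p₀)/p₁ = (0.46419 − 0.1521) / 0.46419 ≈ 0.67234.
Attributable cases ≈ PN × (exposed cases) = 0.67234 × 1011 ≈ 679.73.

about 680 cases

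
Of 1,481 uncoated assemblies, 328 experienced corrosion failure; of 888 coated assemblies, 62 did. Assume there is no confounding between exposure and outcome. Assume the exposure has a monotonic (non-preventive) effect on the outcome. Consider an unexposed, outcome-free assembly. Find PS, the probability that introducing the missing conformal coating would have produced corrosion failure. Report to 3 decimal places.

PS ≈ 0.163

p₁ = P(outcome | exposed) = 328/1481 = 0.22147
p₀ = P(outcome | unexposed) = 62/888 = 0.06982
Under exogeneity and monotonicity, PS = (p₁ − p₀) / (1 − p₀).
PS = (0.22147 − 0.06982) / (1 − 0.06982) = 0.15165 / 0.93018 ≈ 0.1630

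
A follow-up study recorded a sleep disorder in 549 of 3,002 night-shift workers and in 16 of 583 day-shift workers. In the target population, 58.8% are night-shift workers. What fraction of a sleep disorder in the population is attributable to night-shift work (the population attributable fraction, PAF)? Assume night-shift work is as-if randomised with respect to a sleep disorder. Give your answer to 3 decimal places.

p₁ = P(outcome | exposed) = 549/3002 = 0.18288
p₀ = P(outcome | unexposed) = 16/583 = 0.027444
Overall risk P(Y=1) = π·p₁ + (1−π)·p₀ = 0.588×0.18288 + 0.412×0.027444 = 0.11884.
Under exogeneity, PAF = [P(Y=1) − p₀] / P(Y=1).
PAF = (0.11884 − 0.027444) / 0.11884 ≈ 0.7691

PAF ≈ 0.769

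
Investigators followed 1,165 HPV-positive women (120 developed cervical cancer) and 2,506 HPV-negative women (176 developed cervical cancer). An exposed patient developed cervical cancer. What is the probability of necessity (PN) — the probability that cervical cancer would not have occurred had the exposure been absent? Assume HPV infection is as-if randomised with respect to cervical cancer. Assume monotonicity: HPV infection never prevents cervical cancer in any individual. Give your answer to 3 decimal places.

p₁ = P(outcome | exposed) = 120/1165 = 0.103
p₀ = P(outcome | unexposed) = 176/2506 = 0.070231
Under exogeneity and monotonicity, PN = (p₁ − p₀) / p₁.
PN = (0.103 − 0.070231) / 0.103 = 0.032773 / 0.103 ≈ 0.3182

PN ≈ 0.318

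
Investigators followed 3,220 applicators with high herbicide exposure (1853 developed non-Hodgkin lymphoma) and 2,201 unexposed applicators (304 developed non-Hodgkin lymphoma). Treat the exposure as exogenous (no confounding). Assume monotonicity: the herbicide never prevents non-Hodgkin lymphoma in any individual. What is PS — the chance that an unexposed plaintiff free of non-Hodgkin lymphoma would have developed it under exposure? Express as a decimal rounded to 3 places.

PS ≈ 0.507

p₁ = P(outcome | exposed) = 1853/3220 = 0.57547
p₀ = P(outcome | unexposed) = 304/2201 = 0.13812
Under exogeneity and monotonicity, PS = (p₁ − p₀) / (1 − p₀).
PS = (0.57547 − 0.13812) / (1 − 0.13812) = 0.43735 / 0.86188 ≈ 0.5074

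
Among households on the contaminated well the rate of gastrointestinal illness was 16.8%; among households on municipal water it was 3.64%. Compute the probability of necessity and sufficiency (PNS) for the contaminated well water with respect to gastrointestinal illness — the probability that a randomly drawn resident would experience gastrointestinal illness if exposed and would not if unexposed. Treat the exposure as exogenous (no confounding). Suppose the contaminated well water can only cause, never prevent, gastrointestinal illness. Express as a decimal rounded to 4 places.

p₁ = 0.168, p₀ = 0.0364.
Under exogeneity and monotonicity, PNS = p₁ − p₀.
PNS = 0.168 − 0.0364 = 0.1316

PNS ≈ 0.1316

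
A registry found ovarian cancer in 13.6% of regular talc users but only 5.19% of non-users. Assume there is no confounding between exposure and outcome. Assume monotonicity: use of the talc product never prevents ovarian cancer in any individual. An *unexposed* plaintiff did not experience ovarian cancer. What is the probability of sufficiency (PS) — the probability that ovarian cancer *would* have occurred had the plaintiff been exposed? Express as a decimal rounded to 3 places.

p₁ = 0.136, p₀ = 0.0519.
Under exogeneity and monotonicity, PS = (p₁ − p₀) / (1 − p₀).
PS = (0.136 − 0.0519) / (1 − 0.0519) = 0.0841 / 0.9481 ≈ 0.0887

PS ≈ 0.089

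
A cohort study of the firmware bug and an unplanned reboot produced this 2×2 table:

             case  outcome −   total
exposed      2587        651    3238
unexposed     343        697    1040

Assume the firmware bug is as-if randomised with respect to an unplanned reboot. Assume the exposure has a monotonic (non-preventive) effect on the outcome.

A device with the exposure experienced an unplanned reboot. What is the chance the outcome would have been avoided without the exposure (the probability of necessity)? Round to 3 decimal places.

p₁ = P(outcome | exposed) = 2587/3238 = 0.79895
p₀ = P(outcome | unexposed) = 343/1040 = 0.32981
Under exogeneity and monotonicity, PN = (p₁ − p₀) / p₁.
PN = (0.79895 − 0.32981) / 0.79895 = 0.46914 / 0.79895 ≈ 0.5872

PN ≈ 0.587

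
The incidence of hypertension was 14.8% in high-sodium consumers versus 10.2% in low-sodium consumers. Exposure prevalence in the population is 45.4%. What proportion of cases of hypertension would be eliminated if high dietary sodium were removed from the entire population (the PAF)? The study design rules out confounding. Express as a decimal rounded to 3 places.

PAF ≈ 0.170

p₁ = 0.148, p₀ = 0.102.
Overall risk P(Y=1) = π·p₁ + (1−π)·p₀ = 0.454×0.148 + 0.546×0.102 = 0.12288.
Under exogeneity, PAF = [P(Y=1) − p₀] / P(Y=1).
PAF = (0.12288 − 0.102) / 0.12288 ≈ 0.1699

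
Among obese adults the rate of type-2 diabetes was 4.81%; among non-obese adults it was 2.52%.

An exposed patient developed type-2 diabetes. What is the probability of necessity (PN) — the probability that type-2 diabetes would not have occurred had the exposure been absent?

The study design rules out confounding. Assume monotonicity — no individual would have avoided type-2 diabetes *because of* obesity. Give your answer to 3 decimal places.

PN ≈ 0.476

p₁ = 0.0481, p₀ = 0.0252.
Under exogeneity and monotonicity, PN = (p₁ − p₀) / p₁.
PN = (0.0481 − 0.0252) / 0.0481 = 0.0229 / 0.0481 ≈ 0.4761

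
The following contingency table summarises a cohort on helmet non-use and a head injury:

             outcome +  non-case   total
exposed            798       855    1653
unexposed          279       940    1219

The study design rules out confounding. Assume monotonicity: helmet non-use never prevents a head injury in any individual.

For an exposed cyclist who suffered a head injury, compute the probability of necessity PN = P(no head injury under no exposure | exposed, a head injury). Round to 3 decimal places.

p₁ = P(outcome | exposed) = 798/1653 = 0.48276
p₀ = P(outcome | unexposed) = 279/1219 = 0.22888
Under exogeneity and monotonicity, PN = (p₁ − p₀)/p₁.
PN = (0.48276 − 0.22888) / 0.48276 ≈ 0.5259

PN ≈ 0.526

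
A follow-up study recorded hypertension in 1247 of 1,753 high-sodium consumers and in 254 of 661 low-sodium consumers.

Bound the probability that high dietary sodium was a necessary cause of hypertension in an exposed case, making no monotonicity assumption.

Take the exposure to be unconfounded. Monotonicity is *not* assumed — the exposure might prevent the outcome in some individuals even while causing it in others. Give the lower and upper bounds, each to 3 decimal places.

0.460 ≤ PN ≤ 0.866

p₁ = P(outcome | exposed) = 1247/1753 = 0.71135
p₀ = P(outcome | unexposed) = 254/661 = 0.38427
Under exogeneity alone the bounds on PN are max{0,(p₁−p₀)/p₁} ≤ PN ≤ min{1,(1−p₀)/p₁}.
  lower = (p₁ − p₀)/p₁ = 0.32709 / 0.71135 ≈ 0.4598
  upper = min{1, (1 − p₀)/p₁} = 0.61573 / 0.71135 ≈ 0.8656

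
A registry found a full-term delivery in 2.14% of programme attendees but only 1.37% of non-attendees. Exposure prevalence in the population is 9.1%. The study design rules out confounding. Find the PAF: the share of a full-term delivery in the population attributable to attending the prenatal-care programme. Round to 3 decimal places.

PAF ≈ 0.049

p₁ = 0.0214, p₀ = 0.0137.
Overall risk P(Y=1) = π·p₁ + (1−π)·p₀ = 0.091×0.0214 + 0.909×0.0137 = 0.014401.
Under exogeneity, PAF = [P(Y=1) − p₀] / P(Y=1).
PAF = (0.014401 − 0.0137) / 0.014401 ≈ 0.0487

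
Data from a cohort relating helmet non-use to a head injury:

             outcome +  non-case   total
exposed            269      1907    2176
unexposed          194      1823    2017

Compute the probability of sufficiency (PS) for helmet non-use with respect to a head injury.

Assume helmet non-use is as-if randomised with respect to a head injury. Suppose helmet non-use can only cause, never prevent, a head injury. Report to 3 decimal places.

PS ≈ 0.030

p₁ = P(outcome | exposed) = 269/2176 = 0.12362
p₀ = P(outcome | unexposed) = 194/2017 = 0.096182
Under exogeneity and monotonicity, PS = (p₁ − p₀) / (1 − p₀).
PS = (0.12362 − 0.096182) / (1 − 0.096182) = 0.027439 / 0.90382 ≈ 0.0304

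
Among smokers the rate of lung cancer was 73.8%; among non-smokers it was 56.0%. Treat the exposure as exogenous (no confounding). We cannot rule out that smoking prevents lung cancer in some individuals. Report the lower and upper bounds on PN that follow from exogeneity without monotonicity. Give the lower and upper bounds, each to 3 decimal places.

0.241 ≤ PN ≤ 0.596

p₁ = 0.738, p₀ = 0.56.
Under exogeneity alone the bounds on PN are max{0,(p₁−p₀)/p₁} ≤ PN ≤ min{1,(1−p₀)/p₁}.
  lower = (p₁ − p₀)/p₁ = 0.178 / 0.738 ≈ 0.2412
  upper = min{1, (1 − p₀)/p₁} = 0.44 / 0.738 ≈ 0.5962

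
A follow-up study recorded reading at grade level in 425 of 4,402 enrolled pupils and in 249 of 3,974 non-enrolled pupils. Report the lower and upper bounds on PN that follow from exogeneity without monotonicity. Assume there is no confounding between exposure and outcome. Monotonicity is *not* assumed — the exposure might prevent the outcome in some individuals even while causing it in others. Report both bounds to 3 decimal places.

0.351 ≤ PN ≤ 1.000

p₁ = P(outcome | exposed) = 425/4402 = 0.096547
p₀ = P(outcome | unexposed) = 249/3974 = 0.062657
Under exogeneity alone the bounds on PN are max{0,(p₁−p₀)/p₁} ≤ PN ≤ min{1,(1−p₀)/p₁}.
  lower = (p₁ − p₀)/p₁ = 0.03389 / 0.096547 ≈ 0.3510
  upper = min{1, (1 − p₀)/p₁} = 0.93734 / 0.096547 ≈ 9.7087 → capped at 1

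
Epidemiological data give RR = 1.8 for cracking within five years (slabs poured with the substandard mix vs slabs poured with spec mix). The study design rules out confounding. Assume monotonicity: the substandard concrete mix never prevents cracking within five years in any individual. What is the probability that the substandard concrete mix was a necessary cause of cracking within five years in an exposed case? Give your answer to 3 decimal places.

PN ≈ 0.444

Under exogeneity and monotonicity, PN = (RR − 1) / RR = 1 − 1/RR.
PN = (1.8 − 1) / 1.8 = 0.8 / 1.8 ≈ 0.4444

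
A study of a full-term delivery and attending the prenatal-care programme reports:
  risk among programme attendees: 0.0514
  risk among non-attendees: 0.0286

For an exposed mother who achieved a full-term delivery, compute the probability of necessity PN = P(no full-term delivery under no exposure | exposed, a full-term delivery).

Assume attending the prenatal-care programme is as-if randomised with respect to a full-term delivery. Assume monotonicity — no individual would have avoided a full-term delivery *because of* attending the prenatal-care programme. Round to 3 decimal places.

PN ≈ 0.444

Let p₁ = 0.0514, p₀ = 0.0286.
Under exogeneity and monotonicity, PN = (p₁ − p₀) / p₁.
PN = (0.0514 − 0.0286) / 0.0514 = 0.0228 / 0.0514 ≈ 0.4436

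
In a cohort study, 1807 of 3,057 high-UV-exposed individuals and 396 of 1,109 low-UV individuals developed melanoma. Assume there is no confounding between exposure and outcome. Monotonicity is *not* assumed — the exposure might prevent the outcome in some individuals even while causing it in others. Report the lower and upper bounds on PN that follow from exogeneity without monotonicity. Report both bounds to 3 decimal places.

p₁ = P(outcome | exposed) = 1807/3057 = 0.5911
p₀ = P(outcome | unexposed) = 396/1109 = 0.35708
Under exogeneity alone the bounds on PN are max{0,(p₁−p₀)/p₁} ≤ PN ≤ min{1,(1−p₀)/p₁}.
  lower = (p₁ − p₀)/p₁ = 0.23402 / 0.5911 ≈ 0.3959
  upper = min{1, (1 − p₀)/p₁} = 0.64292 / 0.5911 ≈ 1.0877 → capped at 1

0.396 ≤ PN ≤ 1.000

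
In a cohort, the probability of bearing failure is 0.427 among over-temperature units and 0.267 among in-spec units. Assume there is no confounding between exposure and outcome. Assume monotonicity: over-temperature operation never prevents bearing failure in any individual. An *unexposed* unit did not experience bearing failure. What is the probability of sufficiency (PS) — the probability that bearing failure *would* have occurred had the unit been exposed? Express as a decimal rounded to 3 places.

Let p₁ = 0.427, p₀ = 0.267.
Under exogeneity and monotonicity, PS = (p₁ − p₀) / (1 − p₀).
PS = (0.427 − 0.267) / (1 − 0.267) = 0.16 / 0.733 ≈ 0.2183

PS ≈ 0.218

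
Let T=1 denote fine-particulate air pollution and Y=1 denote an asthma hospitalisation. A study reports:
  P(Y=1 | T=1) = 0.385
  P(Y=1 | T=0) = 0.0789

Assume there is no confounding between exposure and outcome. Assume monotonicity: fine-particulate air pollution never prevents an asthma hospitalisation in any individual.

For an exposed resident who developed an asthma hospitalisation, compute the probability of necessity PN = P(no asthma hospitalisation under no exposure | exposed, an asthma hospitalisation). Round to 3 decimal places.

PN ≈ 0.795

Let p₁ = 0.385, p₀ = 0.0789.
Under exogeneity and monotonicity, PN = (p₁ − p₀) / p₁.
PN = (0.385 − 0.0789) / 0.385 = 0.3061 / 0.385 ≈ 0.7951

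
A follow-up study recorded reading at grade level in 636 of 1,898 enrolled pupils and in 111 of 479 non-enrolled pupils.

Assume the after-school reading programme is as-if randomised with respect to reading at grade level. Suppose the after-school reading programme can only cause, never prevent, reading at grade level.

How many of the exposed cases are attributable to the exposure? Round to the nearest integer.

about 196 cases

p₁ = P(outcome | exposed) = 636/1898 = 0.33509
p₀ = P(outcome | unexposed) = 111/479 = 0.23173
PN = (p₁ − p₀)/p₁ = (0.33509 − 0.23173) / 0.33509 ≈ 0.30845.
Attributable cases ≈ PN × (exposed cases) = 0.30845 × 636 ≈ 196.17.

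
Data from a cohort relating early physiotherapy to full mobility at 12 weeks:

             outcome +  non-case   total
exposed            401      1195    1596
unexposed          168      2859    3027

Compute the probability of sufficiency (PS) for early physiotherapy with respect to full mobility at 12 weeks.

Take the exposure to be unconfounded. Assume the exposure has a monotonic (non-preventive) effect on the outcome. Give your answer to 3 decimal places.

PS ≈ 0.207

p₁ = P(outcome | exposed) = 401/1596 = 0.25125
p₀ = P(outcome | unexposed) = 168/3027 = 0.0555
Under exogeneity and monotonicity, PS = (p₁ − p₀) / (1 − p₀).
PS = (0.25125 − 0.0555) / (1 − 0.0555) = 0.19575 / 0.9445 ≈ 0.2073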